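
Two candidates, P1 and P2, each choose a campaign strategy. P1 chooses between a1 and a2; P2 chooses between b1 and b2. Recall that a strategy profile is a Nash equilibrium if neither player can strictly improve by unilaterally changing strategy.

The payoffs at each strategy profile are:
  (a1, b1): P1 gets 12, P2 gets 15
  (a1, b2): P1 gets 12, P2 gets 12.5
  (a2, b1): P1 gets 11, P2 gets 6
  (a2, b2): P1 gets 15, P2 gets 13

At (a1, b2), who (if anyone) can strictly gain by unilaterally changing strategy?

Both

P1 at (a1, b2) earns 12; deviating to a2 yields 15 — a strict improvement.
P2 earns 12.5; deviating to b1 yields 15 — a strict improvement.
Both P1 and P2 have strictly profitable deviations.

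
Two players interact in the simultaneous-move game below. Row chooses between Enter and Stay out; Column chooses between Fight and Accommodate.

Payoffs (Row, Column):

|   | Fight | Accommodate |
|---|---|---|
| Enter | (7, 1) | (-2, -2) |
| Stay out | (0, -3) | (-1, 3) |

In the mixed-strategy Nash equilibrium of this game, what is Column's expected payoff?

-1/3

First find p, the probability Row plays Enter, from Column's indifference between Fight and Accommodate: p − 3(1−p) = −2p + 3(1−p), giving p = 2/3.
Since Column is indifferent in equilibrium, Column's expected payoff equals the payoff from either column against (2/3, 1/3). Using Fight: (2/3) − 3(1/3) = -1/3.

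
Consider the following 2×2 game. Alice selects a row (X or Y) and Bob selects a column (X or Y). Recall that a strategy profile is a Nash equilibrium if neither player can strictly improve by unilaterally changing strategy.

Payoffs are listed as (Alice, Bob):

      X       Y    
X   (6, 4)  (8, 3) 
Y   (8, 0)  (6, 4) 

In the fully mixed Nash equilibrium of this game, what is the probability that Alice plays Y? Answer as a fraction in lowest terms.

Let x be the probability that Alice plays X. In a completely mixed equilibrium, Bob must be indifferent between X and Y.
Bob's expected payoff from X is 4x; from Y it is 3x + 4(1−x).
Setting these equal: 4x = −x + 4, so x = 4/5.
Therefore Alice plays Y with probability 1 − 4/5 = 1/5.

1/5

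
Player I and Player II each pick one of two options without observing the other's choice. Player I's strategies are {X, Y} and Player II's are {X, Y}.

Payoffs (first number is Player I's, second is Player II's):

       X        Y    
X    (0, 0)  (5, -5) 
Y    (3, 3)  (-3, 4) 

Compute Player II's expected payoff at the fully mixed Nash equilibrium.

5/2

First find p, the probability Player I plays X, from Player II's indifference between X and Y: 3(1−p) = −5p + 4(1−p), giving p = 1/6.
Since Player II is indifferent in equilibrium, Player II's expected payoff equals the payoff from either column against (1/6, 5/6). Using X: 3(5/6) = 5/2.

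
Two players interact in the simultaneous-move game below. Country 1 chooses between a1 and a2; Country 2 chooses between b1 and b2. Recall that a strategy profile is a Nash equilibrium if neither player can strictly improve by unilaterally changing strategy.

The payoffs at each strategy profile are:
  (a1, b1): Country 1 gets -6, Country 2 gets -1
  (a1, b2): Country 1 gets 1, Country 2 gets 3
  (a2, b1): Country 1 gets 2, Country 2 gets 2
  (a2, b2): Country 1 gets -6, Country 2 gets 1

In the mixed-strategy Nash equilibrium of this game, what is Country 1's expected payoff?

First find y, the probability Country 2 plays b1, from Country 1's indifference between a1 and a2: −6y + (1−y) = 2y − 6(1−y), giving y = 7/15.
Since Country 1 is indifferent in equilibrium, Country 1's expected payoff equals the payoff from either row against (7/15, 8/15). Using a1: −6(7/15) + (8/15) = -34/15.

-34/15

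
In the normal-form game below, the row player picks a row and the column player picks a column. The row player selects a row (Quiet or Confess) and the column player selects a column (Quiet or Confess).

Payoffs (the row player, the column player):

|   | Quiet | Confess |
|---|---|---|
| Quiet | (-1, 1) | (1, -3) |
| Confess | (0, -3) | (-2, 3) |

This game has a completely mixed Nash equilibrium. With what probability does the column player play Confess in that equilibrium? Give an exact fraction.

1/4

Let q be the probability that the column player plays Quiet. In a completely mixed equilibrium, the row player must be indifferent between Quiet and Confess.
The row player's expected payoff from Quiet is −q + (1−q); from Confess it is −2(1−q).
Setting these equal: −2q + 1 = 2q − 2, so q = 3/4.
Therefore the column player plays Confess with probability 1 − 3/4 = 1/4.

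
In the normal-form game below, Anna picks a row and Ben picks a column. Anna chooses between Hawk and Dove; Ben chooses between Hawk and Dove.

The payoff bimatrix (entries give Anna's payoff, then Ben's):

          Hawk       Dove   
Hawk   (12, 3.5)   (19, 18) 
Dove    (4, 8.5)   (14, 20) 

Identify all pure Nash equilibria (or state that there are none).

(Hawk, Hawk): Ben prefers Dove (18 > 3.5) — not an equilibrium.
(Hawk, Dove): Anna gets 19 ≥ 14 from Dove, and Ben gets 18 ≥ 3.5 from Hawk — Nash equilibrium.
(Dove, Hawk): Anna prefers Hawk (12 > 4); Ben prefers Dove (20 > 8.5) — not an equilibrium.
(Dove, Dove): Anna prefers Hawk (19 > 14) — not an equilibrium.

(Hawk, Dove)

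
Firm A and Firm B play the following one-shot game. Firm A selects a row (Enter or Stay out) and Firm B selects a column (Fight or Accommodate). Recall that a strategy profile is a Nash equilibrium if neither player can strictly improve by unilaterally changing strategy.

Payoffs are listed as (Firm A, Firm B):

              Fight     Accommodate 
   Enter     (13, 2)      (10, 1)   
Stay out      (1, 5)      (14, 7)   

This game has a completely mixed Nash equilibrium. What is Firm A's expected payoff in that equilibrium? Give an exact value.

43/4

First find y, the probability Firm B plays Fight, from Firm A's indifference between Enter and Stay out: 13y + 10(1−y) = y + 14(1−y), giving y = 1/4.
Since Firm A is indifferent in equilibrium, Firm A's expected payoff equals the payoff from either row against (1/4, 3/4). Using Enter: 13(1/4) + 10(3/4) = 43/4.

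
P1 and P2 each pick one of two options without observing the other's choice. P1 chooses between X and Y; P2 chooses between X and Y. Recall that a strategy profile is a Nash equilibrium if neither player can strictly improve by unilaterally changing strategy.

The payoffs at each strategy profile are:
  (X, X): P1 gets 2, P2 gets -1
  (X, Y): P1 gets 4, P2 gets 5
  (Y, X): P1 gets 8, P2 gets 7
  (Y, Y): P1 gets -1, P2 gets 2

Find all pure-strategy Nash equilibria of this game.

(X, X): P1 prefers Y (8 > 2); P2 prefers Y (5 > -1) — not an equilibrium.
(X, Y): P1 gets 4 ≥ -1 from Y, and P2 gets 5 ≥ -1 from X — Nash equilibrium.
(Y, X): P1 gets 8 ≥ 2 from X, and P2 gets 7 ≥ 2 from Y — Nash equilibrium.
(Y, Y): P1 prefers X (4 > -1); P2 prefers X (7 > 2) — not an equilibrium.

(X, Y) and (Y, X)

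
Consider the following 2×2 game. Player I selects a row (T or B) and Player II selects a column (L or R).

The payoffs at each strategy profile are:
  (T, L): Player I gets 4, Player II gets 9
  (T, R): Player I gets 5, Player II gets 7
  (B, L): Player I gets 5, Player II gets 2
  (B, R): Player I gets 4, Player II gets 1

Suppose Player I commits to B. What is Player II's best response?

Against B, Player II earns 2 from L and 1 from R.
So L is the best response.

L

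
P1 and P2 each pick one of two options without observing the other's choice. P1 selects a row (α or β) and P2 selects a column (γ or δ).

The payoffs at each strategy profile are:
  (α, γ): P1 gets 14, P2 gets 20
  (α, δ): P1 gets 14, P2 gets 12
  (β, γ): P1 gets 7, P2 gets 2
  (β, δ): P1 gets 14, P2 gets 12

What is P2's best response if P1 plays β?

Against β, P2 earns 2 from γ and 12 from δ.
So δ is the best response.

δ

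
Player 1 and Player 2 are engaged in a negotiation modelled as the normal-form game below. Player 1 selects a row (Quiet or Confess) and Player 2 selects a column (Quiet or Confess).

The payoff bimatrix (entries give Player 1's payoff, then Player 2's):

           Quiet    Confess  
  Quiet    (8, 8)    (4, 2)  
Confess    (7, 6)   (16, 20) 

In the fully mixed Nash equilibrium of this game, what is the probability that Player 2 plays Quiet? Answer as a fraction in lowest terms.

12/13

Let y be the probability that Player 2 plays Quiet. In a completely mixed equilibrium, Player 1 must be indifferent between Quiet and Confess.
Player 1's expected payoff from Quiet is 8y + 4(1−y); from Confess it is 7y + 16(1−y).
Setting these equal: 4y + 4 = −9y + 16, so y = 12/13.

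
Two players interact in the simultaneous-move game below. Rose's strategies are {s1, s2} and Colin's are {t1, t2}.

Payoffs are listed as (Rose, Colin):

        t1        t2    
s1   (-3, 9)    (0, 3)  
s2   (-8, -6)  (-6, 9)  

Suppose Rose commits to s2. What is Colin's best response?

t2

Against s2, Colin earns -6 from t1 and 9 from t2.
So t2 is the best response.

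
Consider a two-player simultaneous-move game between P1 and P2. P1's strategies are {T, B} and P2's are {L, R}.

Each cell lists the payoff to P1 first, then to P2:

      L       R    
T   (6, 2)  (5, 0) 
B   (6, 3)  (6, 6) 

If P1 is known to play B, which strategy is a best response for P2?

R

Against B, P2 earns 3 from L and 6 from R.
So R is the best response.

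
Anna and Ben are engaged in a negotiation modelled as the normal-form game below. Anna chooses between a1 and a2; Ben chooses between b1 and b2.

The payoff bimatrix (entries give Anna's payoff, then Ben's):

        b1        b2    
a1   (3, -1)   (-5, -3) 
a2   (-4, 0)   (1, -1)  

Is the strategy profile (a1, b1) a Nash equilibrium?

At (a1, b1), Anna earns 3; switching to a2 would give -4, so Anna has no profitable deviation.
Ben earns -1; switching to b2 would give -3, so Ben has no profitable deviation.
Neither player can gain by a unilateral deviation, so this profile is a Nash equilibrium.

Yes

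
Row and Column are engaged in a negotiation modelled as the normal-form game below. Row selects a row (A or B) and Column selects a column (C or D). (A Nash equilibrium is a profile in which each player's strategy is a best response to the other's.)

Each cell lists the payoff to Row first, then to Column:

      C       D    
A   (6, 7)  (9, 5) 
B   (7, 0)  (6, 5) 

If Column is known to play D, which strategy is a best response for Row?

A

Against D, Row earns 9 from A and 6 from B.
So A is the best response.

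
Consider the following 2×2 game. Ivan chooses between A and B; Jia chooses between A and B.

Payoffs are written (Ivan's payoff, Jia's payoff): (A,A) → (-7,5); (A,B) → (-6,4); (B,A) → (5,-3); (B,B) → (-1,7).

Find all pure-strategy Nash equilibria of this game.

(B, B)

(A, A): Ivan prefers B (5 > -7) — not an equilibrium.
(A, B): Ivan prefers B (-1 > -6); Jia prefers A (5 > 4) — not an equilibrium.
(B, A): Jia prefers B (7 > -3) — not an equilibrium.
(B, B): Ivan gets -1 ≥ -6 from A, and Jia gets 7 ≥ -3 from A — Nash equilibrium.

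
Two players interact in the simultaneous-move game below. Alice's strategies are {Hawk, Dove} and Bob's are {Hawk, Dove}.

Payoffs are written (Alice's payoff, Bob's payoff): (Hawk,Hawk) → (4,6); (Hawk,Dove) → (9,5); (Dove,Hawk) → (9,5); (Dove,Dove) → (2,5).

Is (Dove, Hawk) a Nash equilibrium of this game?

Yes

At (Dove, Hawk), Alice earns 9; switching to Hawk would give 4, so Alice has no profitable deviation.
Bob earns 5; switching to Dove would give 5, so Bob has no profitable deviation.
Neither player can gain by a unilateral deviation, so this profile is a Nash equilibrium.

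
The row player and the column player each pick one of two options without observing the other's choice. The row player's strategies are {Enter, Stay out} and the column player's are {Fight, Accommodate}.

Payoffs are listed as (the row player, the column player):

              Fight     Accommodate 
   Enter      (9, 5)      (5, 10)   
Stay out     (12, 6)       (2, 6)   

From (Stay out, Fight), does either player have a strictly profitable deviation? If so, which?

Neither

The row player at (Stay out, Fight) earns 12; deviating to Enter yields 9 — not better.
The column player earns 6; deviating to Accommodate yields 6 — not better.
Neither player can strictly improve; the profile is a Nash equilibrium.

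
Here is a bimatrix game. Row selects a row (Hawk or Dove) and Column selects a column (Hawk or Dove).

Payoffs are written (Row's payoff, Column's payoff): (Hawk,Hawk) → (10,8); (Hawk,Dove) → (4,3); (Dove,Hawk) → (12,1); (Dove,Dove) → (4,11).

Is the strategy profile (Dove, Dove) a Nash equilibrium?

At (Dove, Dove), Row earns 4; switching to Hawk would give 4, so Row has no profitable deviation.
Column earns 11; switching to Hawk would give 1, so Column has no profitable deviation.
Neither player can gain by a unilateral deviation, so this profile is a Nash equilibrium.

Yes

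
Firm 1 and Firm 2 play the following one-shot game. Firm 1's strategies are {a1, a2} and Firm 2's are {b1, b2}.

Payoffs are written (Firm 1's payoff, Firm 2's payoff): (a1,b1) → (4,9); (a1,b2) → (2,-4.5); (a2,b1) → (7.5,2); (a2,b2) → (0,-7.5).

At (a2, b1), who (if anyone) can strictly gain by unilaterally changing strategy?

Neither

Firm 1 at (a2, b1) earns 7.5; deviating to a1 yields 4 — not better.
Firm 2 earns 2; deviating to b2 yields -7.5 — not better.
Neither player can strictly improve; the profile is a Nash equilibrium.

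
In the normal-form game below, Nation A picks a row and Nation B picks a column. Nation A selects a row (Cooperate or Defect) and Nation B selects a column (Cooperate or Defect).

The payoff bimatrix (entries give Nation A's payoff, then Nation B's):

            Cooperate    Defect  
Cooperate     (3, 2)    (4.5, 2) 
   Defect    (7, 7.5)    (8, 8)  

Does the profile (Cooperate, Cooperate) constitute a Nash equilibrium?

At (Cooperate, Cooperate), Nation A earns 3; switching to Defect would give 7, so Nation A would deviate.
Nation B earns 2; switching to Defect would give 2, so Nation B has no profitable deviation.
Since at least one player can profitably deviate, this is not a Nash equilibrium.

No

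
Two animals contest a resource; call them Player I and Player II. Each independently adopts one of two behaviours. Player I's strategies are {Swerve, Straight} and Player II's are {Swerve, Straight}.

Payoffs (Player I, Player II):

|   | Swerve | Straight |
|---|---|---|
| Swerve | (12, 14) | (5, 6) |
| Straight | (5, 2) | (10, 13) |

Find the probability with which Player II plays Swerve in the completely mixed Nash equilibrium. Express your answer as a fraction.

5/12

Let q be the probability that Player II plays Swerve. In a completely mixed equilibrium, Player I must be indifferent between Swerve and Straight.
Player I's expected payoff from Swerve is 12q + 5(1−q); from Straight it is 5q + 10(1−q).
Setting these equal: 7q + 5 = −5q + 10, so q = 5/12.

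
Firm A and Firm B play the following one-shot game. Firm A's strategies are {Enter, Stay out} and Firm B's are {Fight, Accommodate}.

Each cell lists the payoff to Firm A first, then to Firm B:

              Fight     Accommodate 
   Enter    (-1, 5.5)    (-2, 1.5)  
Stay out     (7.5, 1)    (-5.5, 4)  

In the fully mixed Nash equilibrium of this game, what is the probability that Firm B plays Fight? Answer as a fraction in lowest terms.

7/24

Let y be the probability that Firm B plays Fight. In a completely mixed equilibrium, Firm A must be indifferent between Enter and Stay out.
Firm A's expected payoff from Enter is −y − 2(1−y); from Stay out it is 7.5y − 5.5(1−y).
Setting these equal: y − 2 = 13y − 5.5, so y = 7/24.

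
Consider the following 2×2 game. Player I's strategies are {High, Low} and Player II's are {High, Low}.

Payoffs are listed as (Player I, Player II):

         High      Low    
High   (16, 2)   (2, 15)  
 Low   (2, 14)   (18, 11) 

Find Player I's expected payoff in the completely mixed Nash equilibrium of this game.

First find q, the probability Player II plays High, from Player I's indifference between High and Low: 16q + 2(1−q) = 2q + 18(1−q), giving q = 8/15.
Since Player I is indifferent in equilibrium, Player I's expected payoff equals the payoff from either row against (8/15, 7/15). Using High: 16(8/15) + 2(7/15) = 142/15.

142/15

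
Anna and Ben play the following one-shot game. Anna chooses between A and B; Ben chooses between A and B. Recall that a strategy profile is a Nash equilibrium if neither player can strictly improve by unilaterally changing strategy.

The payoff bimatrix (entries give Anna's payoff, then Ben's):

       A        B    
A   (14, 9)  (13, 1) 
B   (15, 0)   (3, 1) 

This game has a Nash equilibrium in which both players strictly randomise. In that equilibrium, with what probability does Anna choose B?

8/9

Let p be the probability that Anna plays A. In a completely mixed equilibrium, Ben must be indifferent between A and B.
Ben's expected payoff from A is 9p; from B it is p + (1−p).
Setting these equal: 9p = 1, so p = 1/9.
Therefore Anna plays B with probability 1 − 1/9 = 8/9.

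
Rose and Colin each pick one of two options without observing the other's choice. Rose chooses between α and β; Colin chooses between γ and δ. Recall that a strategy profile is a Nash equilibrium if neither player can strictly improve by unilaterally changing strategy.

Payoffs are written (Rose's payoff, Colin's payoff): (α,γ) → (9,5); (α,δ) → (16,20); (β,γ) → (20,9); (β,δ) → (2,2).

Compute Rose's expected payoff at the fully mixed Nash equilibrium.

302/25

First find q, the probability Colin plays γ, from Rose's indifference between α and β: 9q + 16(1−q) = 20q + 2(1−q), giving q = 14/25.
Since Rose is indifferent in equilibrium, Rose's expected payoff equals the payoff from either row against (14/25, 11/25). Using α: 9(14/25) + 16(11/25) = 302/25.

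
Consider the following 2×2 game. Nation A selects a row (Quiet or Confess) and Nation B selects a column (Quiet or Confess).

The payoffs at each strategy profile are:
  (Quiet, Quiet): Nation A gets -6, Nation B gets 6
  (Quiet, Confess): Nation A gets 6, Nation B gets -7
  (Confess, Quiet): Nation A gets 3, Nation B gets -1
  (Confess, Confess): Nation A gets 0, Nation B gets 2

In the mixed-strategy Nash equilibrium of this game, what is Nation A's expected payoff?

6/5

First find y, the probability Nation B plays Quiet, from Nation A's indifference between Quiet and Confess: −6y + 6(1−y) = 3y, giving y = 2/5.
Since Nation A is indifferent in equilibrium, Nation A's expected payoff equals the payoff from either row against (2/5, 3/5). Using Quiet: −6(2/5) + 6(3/5) = 6/5.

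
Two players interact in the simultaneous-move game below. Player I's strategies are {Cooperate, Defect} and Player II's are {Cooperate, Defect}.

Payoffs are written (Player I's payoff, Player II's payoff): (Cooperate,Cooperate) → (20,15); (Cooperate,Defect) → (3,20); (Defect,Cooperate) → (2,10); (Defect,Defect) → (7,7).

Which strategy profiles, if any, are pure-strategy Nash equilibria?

none

(Cooperate, Cooperate): Player II prefers Defect (20 > 15) — not an equilibrium.
(Cooperate, Defect): Player I prefers Defect (7 > 3) — not an equilibrium.
(Defect, Cooperate): Player I prefers Cooperate (20 > 2) — not an equilibrium.
(Defect, Defect): Player II prefers Cooperate (10 > 7) — not an equilibrium.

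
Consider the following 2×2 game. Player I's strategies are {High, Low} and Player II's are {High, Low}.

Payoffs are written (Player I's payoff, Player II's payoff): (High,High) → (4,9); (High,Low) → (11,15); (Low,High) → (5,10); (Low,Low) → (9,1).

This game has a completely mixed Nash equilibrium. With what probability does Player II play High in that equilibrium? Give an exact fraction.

Let q be the probability that Player II plays High. In a completely mixed equilibrium, Player I must be indifferent between High and Low.
Player I's expected payoff from High is 4q + 11(1−q); from Low it is 5q + 9(1−q).
Setting these equal: −7q + 11 = −4q + 9, so q = 2/3.

2/3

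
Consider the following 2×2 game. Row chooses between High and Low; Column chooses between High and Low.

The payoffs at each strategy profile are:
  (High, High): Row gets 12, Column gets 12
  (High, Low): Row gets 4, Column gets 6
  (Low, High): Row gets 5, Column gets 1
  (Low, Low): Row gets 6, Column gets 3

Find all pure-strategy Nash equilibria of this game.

(High, High): Row gets 12 ≥ 5 from Low, and Column gets 12 ≥ 6 from Low — Nash equilibrium.
(High, Low): Row prefers Low (6 > 4); Column prefers High (12 > 6) — not an equilibrium.
(Low, High): Row prefers High (12 > 5); Column prefers Low (3 > 1) — not an equilibrium.
(Low, Low): Row gets 6 ≥ 4 from High, and Column gets 3 ≥ 1 from High — Nash equilibrium.

(High, High) and (Low, Low)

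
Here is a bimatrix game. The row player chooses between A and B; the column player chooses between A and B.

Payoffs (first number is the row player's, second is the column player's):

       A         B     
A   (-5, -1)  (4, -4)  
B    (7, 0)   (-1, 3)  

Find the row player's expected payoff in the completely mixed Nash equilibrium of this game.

First find y, the probability the column player plays A, from the row player's indifference between A and B: −5y + 4(1−y) = 7y − (1−y), giving y = 5/17.
Since the row player is indifferent in equilibrium, the row player's expected payoff equals the payoff from either row against (5/17, 12/17). Using A: −5(5/17) + 4(12/17) = 23/17.

23/17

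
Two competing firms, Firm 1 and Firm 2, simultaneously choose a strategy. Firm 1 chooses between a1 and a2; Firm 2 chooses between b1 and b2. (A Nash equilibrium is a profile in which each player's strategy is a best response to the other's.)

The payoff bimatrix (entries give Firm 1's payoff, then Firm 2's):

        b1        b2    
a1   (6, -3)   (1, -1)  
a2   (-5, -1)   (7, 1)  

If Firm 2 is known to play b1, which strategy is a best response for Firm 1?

a1

Against b1, Firm 1 earns 6 from a1 and -5 from a2.
So a1 is the best response.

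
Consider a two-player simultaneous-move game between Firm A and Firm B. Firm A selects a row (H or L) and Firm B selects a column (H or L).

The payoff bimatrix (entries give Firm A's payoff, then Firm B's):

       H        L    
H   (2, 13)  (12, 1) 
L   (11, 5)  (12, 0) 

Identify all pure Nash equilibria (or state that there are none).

(H, H): Firm A prefers L (11 > 2) — not an equilibrium.
(H, L): Firm B prefers H (13 > 1) — not an equilibrium.
(L, H): Firm A gets 11 ≥ 2 from H, and Firm B gets 5 ≥ 0 from L — Nash equilibrium.
(L, L): Firm B prefers H (5 > 0) — not an equilibrium.

(L, H)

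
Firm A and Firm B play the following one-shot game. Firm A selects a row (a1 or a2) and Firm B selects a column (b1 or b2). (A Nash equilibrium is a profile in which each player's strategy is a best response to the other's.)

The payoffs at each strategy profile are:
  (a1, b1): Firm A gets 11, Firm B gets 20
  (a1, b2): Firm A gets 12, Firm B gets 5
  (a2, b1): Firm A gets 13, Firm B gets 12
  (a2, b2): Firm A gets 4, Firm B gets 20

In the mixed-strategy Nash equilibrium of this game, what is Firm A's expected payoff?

56/5

First find q, the probability Firm B plays b1, from Firm A's indifference between a1 and a2: 11q + 12(1−q) = 13q + 4(1−q), giving q = 4/5.
Since Firm A is indifferent in equilibrium, Firm A's expected payoff equals the payoff from either row against (4/5, 1/5). Using a1: 11(4/5) + 12(1/5) = 56/5.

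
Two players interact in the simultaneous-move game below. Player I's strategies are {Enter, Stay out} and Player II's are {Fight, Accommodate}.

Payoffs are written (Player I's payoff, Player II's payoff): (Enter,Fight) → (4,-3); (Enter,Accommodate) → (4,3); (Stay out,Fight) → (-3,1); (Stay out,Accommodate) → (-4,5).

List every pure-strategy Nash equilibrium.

(Enter, Fight): Player II prefers Accommodate (3 > -3) — not an equilibrium.
(Enter, Accommodate): Player I gets 4 ≥ -4 from Stay out, and Player II gets 3 ≥ -3 from Fight — Nash equilibrium.
(Stay out, Fight): Player I prefers Enter (4 > -3); Player II prefers Accommodate (5 > 1) — not an equilibrium.
(Stay out, Accommodate): Player I prefers Enter (4 > -4) — not an equilibrium.

(Enter, Accommodate)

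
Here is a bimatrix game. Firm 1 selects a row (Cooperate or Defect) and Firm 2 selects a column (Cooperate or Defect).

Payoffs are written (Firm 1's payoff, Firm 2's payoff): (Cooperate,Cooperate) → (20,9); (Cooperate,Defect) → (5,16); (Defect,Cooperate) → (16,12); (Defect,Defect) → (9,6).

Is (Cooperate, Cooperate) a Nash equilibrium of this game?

At (Cooperate, Cooperate), Firm 1 earns 20; switching to Defect would give 16, so Firm 1 has no profitable deviation.
Firm 2 earns 9; switching to Defect would give 16, so Firm 2 would deviate.
Since at least one player can profitably deviate, this is not a Nash equilibrium.

No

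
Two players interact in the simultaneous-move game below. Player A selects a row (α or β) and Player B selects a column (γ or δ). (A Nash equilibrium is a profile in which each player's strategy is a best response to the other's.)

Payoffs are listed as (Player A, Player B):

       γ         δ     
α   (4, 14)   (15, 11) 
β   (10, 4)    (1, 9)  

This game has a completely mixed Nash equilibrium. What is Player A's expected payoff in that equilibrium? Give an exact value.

73/10

First find q, the probability Player B plays γ, from Player A's indifference between α and β: 4q + 15(1−q) = 10q + (1−q), giving q = 7/10.
Since Player A is indifferent in equilibrium, Player A's expected payoff equals the payoff from either row against (7/10, 3/10). Using α: 4(7/10) + 15(3/10) = 73/10.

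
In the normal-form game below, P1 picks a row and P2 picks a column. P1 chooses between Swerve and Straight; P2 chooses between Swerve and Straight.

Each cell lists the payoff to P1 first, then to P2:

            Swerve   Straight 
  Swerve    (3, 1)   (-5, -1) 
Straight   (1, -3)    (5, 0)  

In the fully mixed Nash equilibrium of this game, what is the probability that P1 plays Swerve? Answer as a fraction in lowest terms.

3/5

Let x be the probability that P1 plays Swerve. In a completely mixed equilibrium, P2 must be indifferent between Swerve and Straight.
P2's expected payoff from Swerve is x − 3(1−x); from Straight it is −x.
Setting these equal: 4x − 3 = −x, so x = 3/5.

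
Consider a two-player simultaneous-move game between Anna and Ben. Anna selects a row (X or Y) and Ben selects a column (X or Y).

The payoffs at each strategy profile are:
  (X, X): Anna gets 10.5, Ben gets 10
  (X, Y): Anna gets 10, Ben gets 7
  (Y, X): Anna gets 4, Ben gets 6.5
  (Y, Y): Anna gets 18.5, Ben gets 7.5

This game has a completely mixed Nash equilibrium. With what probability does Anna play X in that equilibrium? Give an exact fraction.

Let x be the probability that Anna plays X. In a completely mixed equilibrium, Ben must be indifferent between X and Y.
Ben's expected payoff from X is 10x + 6.5(1−x); from Y it is 7x + 7.5(1−x).
Setting these equal: 3.5x + 6.5 = −0.5x + 7.5, so x = 1/4.

1/4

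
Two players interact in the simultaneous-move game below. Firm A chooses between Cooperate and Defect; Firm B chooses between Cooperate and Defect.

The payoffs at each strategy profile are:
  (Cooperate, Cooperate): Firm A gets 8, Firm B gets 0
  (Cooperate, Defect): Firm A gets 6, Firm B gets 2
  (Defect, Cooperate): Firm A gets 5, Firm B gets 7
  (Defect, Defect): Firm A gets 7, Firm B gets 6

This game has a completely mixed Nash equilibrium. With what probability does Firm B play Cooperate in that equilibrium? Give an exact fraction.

Let y be the probability that Firm B plays Cooperate. In a completely mixed equilibrium, Firm A must be indifferent between Cooperate and Defect.
Firm A's expected payoff from Cooperate is 8y + 6(1−y); from Defect it is 5y + 7(1−y).
Setting these equal: 2y + 6 = −2y + 7, so y = 1/4.

1/4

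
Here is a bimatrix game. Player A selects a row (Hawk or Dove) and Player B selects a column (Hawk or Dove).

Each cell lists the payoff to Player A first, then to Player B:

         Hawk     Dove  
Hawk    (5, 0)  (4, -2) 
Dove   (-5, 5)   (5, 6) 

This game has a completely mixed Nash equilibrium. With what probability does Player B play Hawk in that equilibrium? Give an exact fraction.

1/11

Let c be the probability that Player B plays Hawk. In a completely mixed equilibrium, Player A must be indifferent between Hawk and Dove.
Player A's expected payoff from Hawk is 5c + 4(1−c); from Dove it is −5c + 5(1−c).
Setting these equal: c + 4 = −10c + 5, so c = 1/11.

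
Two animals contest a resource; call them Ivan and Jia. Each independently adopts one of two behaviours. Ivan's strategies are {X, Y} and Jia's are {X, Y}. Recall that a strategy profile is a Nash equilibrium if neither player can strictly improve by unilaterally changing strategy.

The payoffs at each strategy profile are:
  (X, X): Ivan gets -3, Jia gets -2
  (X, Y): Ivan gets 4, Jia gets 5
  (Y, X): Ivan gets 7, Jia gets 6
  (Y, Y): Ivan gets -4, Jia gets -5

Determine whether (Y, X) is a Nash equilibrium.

Yes

At (Y, X), Ivan earns 7; switching to X would give -3, so Ivan has no profitable deviation.
Jia earns 6; switching to Y would give -5, so Jia has no profitable deviation.
Neither player can gain by a unilateral deviation, so this profile is a Nash equilibrium.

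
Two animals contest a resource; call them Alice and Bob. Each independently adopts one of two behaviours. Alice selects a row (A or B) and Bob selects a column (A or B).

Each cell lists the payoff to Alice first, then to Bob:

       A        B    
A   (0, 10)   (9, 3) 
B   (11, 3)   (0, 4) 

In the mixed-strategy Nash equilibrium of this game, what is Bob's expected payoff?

First find x, the probability Alice plays A, from Bob's indifference between A and B: 10x + 3(1−x) = 3x + 4(1−x), giving x = 1/8.
Since Bob is indifferent in equilibrium, Bob's expected payoff equals the payoff from either column against (1/8, 7/8). Using A: 10(1/8) + 3(7/8) = 31/8.

31/8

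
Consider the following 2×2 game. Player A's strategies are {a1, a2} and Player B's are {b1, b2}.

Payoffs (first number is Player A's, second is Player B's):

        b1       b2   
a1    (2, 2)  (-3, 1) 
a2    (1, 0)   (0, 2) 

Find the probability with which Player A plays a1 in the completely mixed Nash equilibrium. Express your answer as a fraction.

Let r be the probability that Player A plays a1. In a completely mixed equilibrium, Player B must be indifferent between b1 and b2.
Player B's expected payoff from b1 is 2r; from b2 it is r + 2(1−r).
Setting these equal: 2r = −r + 2, so r = 2/3.

2/3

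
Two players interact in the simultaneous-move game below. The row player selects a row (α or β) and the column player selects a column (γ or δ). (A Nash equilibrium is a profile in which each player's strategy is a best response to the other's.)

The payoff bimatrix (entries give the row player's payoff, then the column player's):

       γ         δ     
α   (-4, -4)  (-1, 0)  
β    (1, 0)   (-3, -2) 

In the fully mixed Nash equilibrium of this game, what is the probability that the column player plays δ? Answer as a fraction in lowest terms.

Let y be the probability that the column player plays γ. In a completely mixed equilibrium, the row player must be indifferent between α and β.
The row player's expected payoff from α is −4y − (1−y); from β it is y − 3(1−y).
Setting these equal: −3y − 1 = 4y − 3, so y = 2/7.
Therefore the column player plays δ with probability 1 − 2/7 = 5/7.

5/7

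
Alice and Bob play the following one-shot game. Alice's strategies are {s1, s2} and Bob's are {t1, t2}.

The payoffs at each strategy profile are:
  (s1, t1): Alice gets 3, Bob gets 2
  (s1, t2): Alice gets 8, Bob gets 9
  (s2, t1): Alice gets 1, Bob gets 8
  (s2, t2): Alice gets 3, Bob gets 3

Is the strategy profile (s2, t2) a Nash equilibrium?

At (s2, t2), Alice earns 3; switching to s1 would give 8, so Alice would deviate.
Bob earns 3; switching to t1 would give 8, so Bob would deviate.
Since at least one player can profitably deviate, this is not a Nash equilibrium.

No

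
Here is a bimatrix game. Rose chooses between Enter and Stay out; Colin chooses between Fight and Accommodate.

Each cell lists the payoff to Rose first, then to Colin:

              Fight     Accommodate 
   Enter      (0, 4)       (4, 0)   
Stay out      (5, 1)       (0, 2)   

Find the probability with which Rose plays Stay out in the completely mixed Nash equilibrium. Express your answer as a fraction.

Let p be the probability that Rose plays Enter. In a completely mixed equilibrium, Colin must be indifferent between Fight and Accommodate.
Colin's expected payoff from Fight is 4p + (1−p); from Accommodate it is 2(1−p).
Setting these equal: 3p + 1 = −2p + 2, so p = 1/5.
Therefore Rose plays Stay out with probability 1 − 1/5 = 4/5.

4/5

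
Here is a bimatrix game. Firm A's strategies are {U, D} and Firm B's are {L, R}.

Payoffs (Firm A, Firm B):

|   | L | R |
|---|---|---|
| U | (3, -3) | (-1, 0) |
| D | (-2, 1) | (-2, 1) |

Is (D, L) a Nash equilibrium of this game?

At (D, L), Firm A earns -2; switching to U would give 3, so Firm A would deviate.
Firm B earns 1; switching to R would give 1, so Firm B has no profitable deviation.
Since at least one player can profitably deviate, this is not a Nash equilibrium.

No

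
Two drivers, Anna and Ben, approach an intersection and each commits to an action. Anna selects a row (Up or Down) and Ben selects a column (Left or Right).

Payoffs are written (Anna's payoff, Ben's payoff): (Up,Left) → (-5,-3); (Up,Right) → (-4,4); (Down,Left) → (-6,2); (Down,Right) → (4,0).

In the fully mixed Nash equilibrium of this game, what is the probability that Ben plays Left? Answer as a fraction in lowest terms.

8/9

Let c be the probability that Ben plays Left. In a completely mixed equilibrium, Anna must be indifferent between Up and Down.
Anna's expected payoff from Up is −5c − 4(1−c); from Down it is −6c + 4(1−c).
Setting these equal: −c − 4 = −10c + 4, so c = 8/9.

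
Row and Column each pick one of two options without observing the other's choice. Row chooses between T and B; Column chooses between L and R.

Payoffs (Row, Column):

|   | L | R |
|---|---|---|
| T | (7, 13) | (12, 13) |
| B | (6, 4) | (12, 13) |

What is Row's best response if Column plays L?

T

Against L, Row earns 7 from T and 6 from B.
So T is the best response.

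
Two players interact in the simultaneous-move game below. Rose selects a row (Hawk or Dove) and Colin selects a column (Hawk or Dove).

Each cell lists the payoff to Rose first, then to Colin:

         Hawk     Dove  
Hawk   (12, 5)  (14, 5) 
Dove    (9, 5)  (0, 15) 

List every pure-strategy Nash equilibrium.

(Hawk, Hawk) and (Hawk, Dove)

(Hawk, Hawk): Rose gets 12 ≥ 9 from Dove, and Colin gets 5 ≥ 5 from Dove — Nash equilibrium.
(Hawk, Dove): Rose gets 14 ≥ 0 from Dove, and Colin gets 5 ≥ 5 from Hawk — Nash equilibrium.
(Dove, Hawk): Rose prefers Hawk (12 > 9); Colin prefers Dove (15 > 5) — not an equilibrium.
(Dove, Dove): Rose prefers Hawk (14 > 0) — not an equilibrium.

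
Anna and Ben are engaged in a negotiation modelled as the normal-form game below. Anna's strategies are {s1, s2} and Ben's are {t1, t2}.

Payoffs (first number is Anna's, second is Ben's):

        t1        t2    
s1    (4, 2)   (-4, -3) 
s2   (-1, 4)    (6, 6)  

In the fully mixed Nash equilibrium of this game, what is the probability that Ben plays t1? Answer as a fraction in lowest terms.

Let y be the probability that Ben plays t1. In a completely mixed equilibrium, Anna must be indifferent between s1 and s2.
Anna's expected payoff from s1 is 4y − 4(1−y); from s2 it is −y + 6(1−y).
Setting these equal: 8y − 4 = −7y + 6, so y = 2/3.

2/3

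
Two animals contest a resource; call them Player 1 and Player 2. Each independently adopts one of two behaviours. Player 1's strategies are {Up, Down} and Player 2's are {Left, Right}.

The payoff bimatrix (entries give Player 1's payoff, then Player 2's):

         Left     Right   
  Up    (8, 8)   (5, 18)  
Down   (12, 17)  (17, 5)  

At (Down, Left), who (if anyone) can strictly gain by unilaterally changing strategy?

Player 1 at (Down, Left) earns 12; deviating to Up yields 8 — not better.
Player 2 earns 17; deviating to Right yields 5 — not better.
Neither player can strictly improve; the profile is a Nash equilibrium.

Neither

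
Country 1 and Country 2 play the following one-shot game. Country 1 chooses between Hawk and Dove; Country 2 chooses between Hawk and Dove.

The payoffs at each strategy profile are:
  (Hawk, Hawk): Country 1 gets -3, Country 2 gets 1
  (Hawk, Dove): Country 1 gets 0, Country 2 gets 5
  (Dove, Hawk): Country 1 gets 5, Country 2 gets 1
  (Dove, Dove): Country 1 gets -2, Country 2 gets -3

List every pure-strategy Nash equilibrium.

(Hawk, Dove) and (Dove, Hawk)

(Hawk, Hawk): Country 1 prefers Dove (5 > -3); Country 2 prefers Dove (5 > 1) — not an equilibrium.
(Hawk, Dove): Country 1 gets 0 ≥ -2 from Dove, and Country 2 gets 5 ≥ 1 from Hawk — Nash equilibrium.
(Dove, Hawk): Country 1 gets 5 ≥ -3 from Hawk, and Country 2 gets 1 ≥ -3 from Dove — Nash equilibrium.
(Dove, Dove): Country 1 prefers Hawk (0 > -2); Country 2 prefers Hawk (1 > -3) — not an equilibrium.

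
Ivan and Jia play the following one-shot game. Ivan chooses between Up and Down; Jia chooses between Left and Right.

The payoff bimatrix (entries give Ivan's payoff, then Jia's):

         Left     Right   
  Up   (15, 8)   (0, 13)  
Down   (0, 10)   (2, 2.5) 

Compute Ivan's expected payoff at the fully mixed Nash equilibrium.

30/17

First find y, the probability Jia plays Left, from Ivan's indifference between Up and Down: 15y = 2(1−y), giving y = 2/17.
Since Ivan is indifferent in equilibrium, Ivan's expected payoff equals the payoff from either row against (2/17, 15/17). Using Up: 15(2/17) = 30/17.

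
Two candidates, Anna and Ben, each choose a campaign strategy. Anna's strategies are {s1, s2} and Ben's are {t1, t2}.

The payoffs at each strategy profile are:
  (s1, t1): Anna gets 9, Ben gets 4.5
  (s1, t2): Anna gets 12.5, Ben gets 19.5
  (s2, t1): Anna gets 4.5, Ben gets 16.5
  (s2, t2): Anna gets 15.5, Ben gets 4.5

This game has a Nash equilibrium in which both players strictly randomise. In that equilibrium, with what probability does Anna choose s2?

5/9

Let x be the probability that Anna plays s1. In a completely mixed equilibrium, Ben must be indifferent between t1 and t2.
Ben's expected payoff from t1 is 4.5x + 16.5(1−x); from t2 it is 19.5x + 4.5(1−x).
Setting these equal: −12x + 16.5 = 15x + 4.5, so x = 4/9.
Therefore Anna plays s2 with probability 1 − 4/9 = 5/9.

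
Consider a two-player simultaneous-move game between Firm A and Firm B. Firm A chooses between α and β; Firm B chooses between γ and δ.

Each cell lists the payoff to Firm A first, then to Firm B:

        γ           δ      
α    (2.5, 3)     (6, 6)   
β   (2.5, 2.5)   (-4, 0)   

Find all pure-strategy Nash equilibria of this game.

(α, γ): Firm B prefers δ (6 > 3) — not an equilibrium.
(α, δ): Firm A gets 6 ≥ -4 from β, and Firm B gets 6 ≥ 3 from γ — Nash equilibrium.
(β, γ): Firm A gets 2.5 ≥ 2.5 from α, and Firm B gets 2.5 ≥ 0 from δ — Nash equilibrium.
(β, δ): Firm A prefers α (6 > -4); Firm B prefers γ (2.5 > 0) — not an equilibrium.

(α, δ) and (β, γ)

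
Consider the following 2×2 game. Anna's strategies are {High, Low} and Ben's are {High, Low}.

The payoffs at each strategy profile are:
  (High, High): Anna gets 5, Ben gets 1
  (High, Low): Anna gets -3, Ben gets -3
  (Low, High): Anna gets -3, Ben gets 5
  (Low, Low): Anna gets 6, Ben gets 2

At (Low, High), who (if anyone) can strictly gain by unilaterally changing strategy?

Anna at (Low, High) earns -3; deviating to High yields 5 — a strict improvement.
Ben earns 5; deviating to Low yields 2 — not better.
Only Anna has a strictly profitable deviation.

Anna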